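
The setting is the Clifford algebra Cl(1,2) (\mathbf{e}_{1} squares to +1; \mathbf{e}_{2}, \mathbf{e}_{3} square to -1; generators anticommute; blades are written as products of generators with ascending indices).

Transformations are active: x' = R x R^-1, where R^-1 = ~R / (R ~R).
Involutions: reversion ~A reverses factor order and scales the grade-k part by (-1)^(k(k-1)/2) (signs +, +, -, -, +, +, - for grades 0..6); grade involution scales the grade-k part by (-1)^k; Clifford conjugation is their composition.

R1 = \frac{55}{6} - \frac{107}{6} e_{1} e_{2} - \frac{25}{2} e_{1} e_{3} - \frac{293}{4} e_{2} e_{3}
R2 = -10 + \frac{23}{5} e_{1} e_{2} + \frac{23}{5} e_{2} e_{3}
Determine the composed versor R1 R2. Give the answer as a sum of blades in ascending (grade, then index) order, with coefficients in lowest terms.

Distribute over the terms of R2 (each basis-blade product reordered to ascending indices, repeated generators contracted through their squares):
R1 (-10) = -\frac{275}{3} + \frac{535}{3} e_{1} e_{2} + 125 e_{1} e_{3} + \frac{1465}{2} e_{2} e_{3}
R1 (\frac{23}{5} e_{1} e_{2}) = -\frac{2461}{30} + \frac{253}{6} e_{1} e_{2} - \frac{6739}{20} e_{1} e_{3} - \frac{115}{2} e_{2} e_{3}
R1 (\frac{23}{5} e_{2} e_{3}) = \frac{6739}{20} - \frac{115}{2} e_{1} e_{2} + \frac{2461}{30} e_{1} e_{3} + \frac{253}{6} e_{2} e_{3}
Summing the partial products and collecting blades:
Answer: \frac{653}{4} + 163 e_{1} e_{2} - \frac{1559}{12} e_{1} e_{3} + \frac{4303}{6} e_{2} e_{3}


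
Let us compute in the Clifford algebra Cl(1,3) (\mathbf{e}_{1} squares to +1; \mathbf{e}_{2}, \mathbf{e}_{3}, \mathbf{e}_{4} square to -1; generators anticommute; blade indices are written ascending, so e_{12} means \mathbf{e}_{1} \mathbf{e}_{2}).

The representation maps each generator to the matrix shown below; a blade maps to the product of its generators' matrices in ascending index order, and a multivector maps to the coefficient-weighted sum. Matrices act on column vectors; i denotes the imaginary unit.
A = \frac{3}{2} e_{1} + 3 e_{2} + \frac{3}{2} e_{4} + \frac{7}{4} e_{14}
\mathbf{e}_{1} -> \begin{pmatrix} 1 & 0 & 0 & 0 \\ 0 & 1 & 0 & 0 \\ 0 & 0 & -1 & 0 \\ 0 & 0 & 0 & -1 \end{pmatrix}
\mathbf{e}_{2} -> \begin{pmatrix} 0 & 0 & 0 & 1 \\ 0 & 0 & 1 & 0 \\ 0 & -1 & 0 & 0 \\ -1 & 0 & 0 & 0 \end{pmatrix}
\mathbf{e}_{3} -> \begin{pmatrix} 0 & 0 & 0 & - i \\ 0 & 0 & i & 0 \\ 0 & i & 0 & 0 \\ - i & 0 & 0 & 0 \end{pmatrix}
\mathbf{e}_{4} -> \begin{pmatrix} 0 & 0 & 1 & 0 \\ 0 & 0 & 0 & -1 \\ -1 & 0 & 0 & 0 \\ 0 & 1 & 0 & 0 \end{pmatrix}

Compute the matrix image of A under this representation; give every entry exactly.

Bivector images (products of the table entries): rho(e_{14}) = rho(\mathbf{e}_{1})rho(\mathbf{e}_{4}) = \begin{pmatrix} 0 & 0 & 1 & 0 \\ 0 & 0 & 0 & -1 \\ 1 & 0 & 0 & 0 \\ 0 & -1 & 0 & 0 \end{pmatrix}.
M = (\frac{3}{2})*rho(e_{1}) + (3)*rho(e_{2}) + (\frac{3}{2})*rho(e_{4}) + (\frac{7}{4})*rho(e_{14}), summed entrywise:
Answer: \begin{pmatrix} \frac{3}{2} & 0 & \frac{13}{4} & 3 \\ 0 & \frac{3}{2} & 3 & - \frac{13}{4} \\ \frac{1}{4} & -3 & - \frac{3}{2} & 0 \\ -3 & - \frac{1}{4} & 0 & - \frac{3}{2} \end{pmatrix}


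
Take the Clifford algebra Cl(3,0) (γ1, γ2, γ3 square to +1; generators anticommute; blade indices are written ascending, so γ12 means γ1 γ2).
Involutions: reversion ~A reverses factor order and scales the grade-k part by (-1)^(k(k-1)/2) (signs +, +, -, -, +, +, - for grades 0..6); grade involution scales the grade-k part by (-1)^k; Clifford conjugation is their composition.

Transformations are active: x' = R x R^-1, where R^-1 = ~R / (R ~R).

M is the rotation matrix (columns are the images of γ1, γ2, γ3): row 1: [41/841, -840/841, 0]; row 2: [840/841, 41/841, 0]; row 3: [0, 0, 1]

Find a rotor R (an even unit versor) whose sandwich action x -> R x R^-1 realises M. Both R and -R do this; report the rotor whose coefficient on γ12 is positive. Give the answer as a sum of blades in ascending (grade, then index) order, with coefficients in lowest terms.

Method: write R = a + b12*γ12 + b13*γ13 + b23*γ23 with a^2 + b12^2 + b13^2 + b23^2 = 1 (so R^-1 = ~R). Expanding the columns R e_j ~R gives tr M = 4a^2 - 1 and, from the antisymmetric part, M21 - M12 = -4a*b12, M13 - M31 = 4a*b13, M32 - M23 = -4a*b23.
Here tr M = 923/841, so a^2 = (1 + tr M)/4 = 441/841 and a = ±21/29. Taking a = 21/29: M21 - M12 = 1680/841, M13 - M31 = 0, M32 - M23 = 0, giving b12 = -20/29, b13 = 0, b23 = 0, i.e. R = 21/29 - 20/29*γ12.
Its γ12 coefficient is negative, so report the other preimage -R.
Answer: -21/29 + 20/29*γ12. Key observation: the double cover Spin(3) -> SO(3) sends R and -R to the same matrix (trace 923/841 here), so the stated sign of the γ12 coefficient is what selects one sheet.


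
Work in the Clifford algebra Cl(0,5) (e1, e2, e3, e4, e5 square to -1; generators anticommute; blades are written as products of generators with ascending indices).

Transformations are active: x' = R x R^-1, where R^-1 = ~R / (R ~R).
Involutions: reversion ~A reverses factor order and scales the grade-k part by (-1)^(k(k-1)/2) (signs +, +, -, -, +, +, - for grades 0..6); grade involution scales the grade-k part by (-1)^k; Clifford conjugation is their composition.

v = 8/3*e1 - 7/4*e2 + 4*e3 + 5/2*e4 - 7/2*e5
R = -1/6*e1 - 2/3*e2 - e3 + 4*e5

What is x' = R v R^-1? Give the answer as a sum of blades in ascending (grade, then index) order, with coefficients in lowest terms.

~R = -1/6*e1 - 2/3*e2 - e3 + 4*e5, and R ~R = -629/36, so R^-1 = ~R / (-629/36).
R v = 311/18 + 149/72*e1 e2 + 2*e1 e3 - 5/12*e1 e4 - 121/12*e1 e5 - 53/12*e2 e3 - 5/3*e2 e4 + 28/3*e2 e5 - 5/2*e3 e4 - 25/2*e3 e5 - 10*e4 e5
Answer: -1470/629*e1 + 23161/7548*e2 - 1272/629*e3 - 5/2*e4 - 5549/1258*e5


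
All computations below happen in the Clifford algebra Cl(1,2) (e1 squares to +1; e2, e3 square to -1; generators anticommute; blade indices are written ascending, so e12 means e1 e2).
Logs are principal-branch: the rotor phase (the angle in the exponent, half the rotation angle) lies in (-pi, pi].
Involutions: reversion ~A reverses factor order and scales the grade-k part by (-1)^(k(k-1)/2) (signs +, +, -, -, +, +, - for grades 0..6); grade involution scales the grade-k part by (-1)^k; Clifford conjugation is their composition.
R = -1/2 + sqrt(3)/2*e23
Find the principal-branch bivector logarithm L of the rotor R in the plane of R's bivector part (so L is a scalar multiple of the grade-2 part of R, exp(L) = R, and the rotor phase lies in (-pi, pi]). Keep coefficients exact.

The scalar part of R is -1/2, so the principal-branch rotor phase is pinned; divide the bivector part by its sine to get the unit plane — L is the phase times that plane.
Concretely: cos(phase) = -1/2 gives phase = ±2*pi/3, and since phase/sin(phase) is even the sign is immaterial: L = (phase/sin(phase)) * <R>_2 = (4*sqrt(3)*pi/9) * <R>_2.
Answer: 2*pi/3*e23


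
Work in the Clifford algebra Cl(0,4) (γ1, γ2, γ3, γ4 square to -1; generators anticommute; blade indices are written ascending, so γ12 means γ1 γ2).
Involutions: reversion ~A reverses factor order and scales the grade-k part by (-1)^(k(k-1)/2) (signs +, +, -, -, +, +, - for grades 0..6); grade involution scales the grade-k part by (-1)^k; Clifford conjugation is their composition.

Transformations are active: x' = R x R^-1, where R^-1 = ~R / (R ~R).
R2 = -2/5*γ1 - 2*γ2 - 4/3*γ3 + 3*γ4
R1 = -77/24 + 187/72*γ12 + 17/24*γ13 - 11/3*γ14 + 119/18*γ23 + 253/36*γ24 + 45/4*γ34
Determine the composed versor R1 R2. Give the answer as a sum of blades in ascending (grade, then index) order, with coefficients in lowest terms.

Distribute over the terms of R2 (each basis-blade product reordered to ascending indices, repeated generators contracted through their squares):
R1 (-2/5*γ1) = 77/60*γ1 - 187/180*γ2 - 17/60*γ3 + 22/15*γ4 - 119/45*γ123 - 253/90*γ124 - 9/2*γ134
R1 (-2*γ2) = 187/36*γ1 + 77/12*γ2 - 119/9*γ3 - 253/18*γ4 + 17/12*γ123 - 22/3*γ124 - 45/2*γ234
R1 (-4/3*γ3) = 17/18*γ1 + 238/27*γ2 + 77/18*γ3 - 15*γ4 - 187/54*γ123 - 44/9*γ134 + 253/27*γ234
R1 (3*γ4) = 11*γ1 - 253/12*γ2 - 135/4*γ3 - 77/8*γ4 + 187/24*γ124 + 17/8*γ134 + 119/6*γ234
Summing the partial products and collecting blades:
Answer: 829/45*γ1 - 3721/540*γ2 - 1934/45*γ3 - 13397/360*γ4 - 2533/540*γ123 - 847/360*γ124 - 523/72*γ134 + 181/27*γ234


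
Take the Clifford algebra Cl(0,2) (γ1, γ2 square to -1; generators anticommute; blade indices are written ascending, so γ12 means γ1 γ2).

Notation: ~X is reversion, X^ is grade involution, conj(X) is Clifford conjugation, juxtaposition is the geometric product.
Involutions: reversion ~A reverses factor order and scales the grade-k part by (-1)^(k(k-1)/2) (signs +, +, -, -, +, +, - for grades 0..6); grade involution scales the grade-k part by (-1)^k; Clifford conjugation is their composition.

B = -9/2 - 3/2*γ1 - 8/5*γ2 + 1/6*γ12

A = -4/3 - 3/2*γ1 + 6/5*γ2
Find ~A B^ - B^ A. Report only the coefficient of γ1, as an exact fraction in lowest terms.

first term: 633/100 + 99/20*γ1 - 437/60*γ2 - 199/45*γ12
second term: 633/100 + 91/20*γ1 - 467/60*γ2 + 179/45*γ12
Answer: 2/5


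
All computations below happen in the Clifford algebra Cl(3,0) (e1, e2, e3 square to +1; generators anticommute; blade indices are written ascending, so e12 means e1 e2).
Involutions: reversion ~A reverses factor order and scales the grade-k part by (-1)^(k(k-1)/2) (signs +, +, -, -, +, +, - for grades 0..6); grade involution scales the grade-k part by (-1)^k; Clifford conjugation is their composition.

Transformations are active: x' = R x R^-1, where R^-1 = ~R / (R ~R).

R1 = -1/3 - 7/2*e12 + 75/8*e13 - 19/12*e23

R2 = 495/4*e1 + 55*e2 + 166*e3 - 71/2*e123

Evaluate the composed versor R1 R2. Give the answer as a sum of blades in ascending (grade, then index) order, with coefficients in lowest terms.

Distribute over the terms of R1 (each basis-blade product reordered to ascending indices, repeated generators contracted through their squares):
(-1/3) R2 = -165/4*e1 - 55/3*e2 - 166/3*e3 + 71/6*e123
(-7/2*e12) R2 = -385/2*e1 + 3465/8*e2 - 497/4*e3 - 581*e123
(75/8*e13) R2 = 6225/4*e1 - 5325/16*e2 - 37125/32*e3 - 4125/8*e123
(-19/12*e23) R2 = -1349/24*e1 - 1577/6*e2 + 1045/12*e3 - 3135/16*e123
Summing the partial products and collecting blades:
Answer: 30391/24*e1 - 8681/48*e2 - 40085/32*e3 - 61475/48*e123


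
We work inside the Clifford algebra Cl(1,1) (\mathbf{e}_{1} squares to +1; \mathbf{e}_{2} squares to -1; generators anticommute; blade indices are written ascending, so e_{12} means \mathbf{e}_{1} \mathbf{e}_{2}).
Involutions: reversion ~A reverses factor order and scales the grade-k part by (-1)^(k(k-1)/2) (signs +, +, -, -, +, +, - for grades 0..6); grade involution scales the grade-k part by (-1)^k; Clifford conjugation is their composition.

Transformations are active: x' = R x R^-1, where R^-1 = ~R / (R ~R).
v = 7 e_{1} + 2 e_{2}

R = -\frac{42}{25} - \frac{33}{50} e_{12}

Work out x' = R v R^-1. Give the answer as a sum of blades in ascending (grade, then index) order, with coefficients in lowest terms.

~R = -\frac{42}{25} + \frac{33}{50} e_{12}, and R ~R = \frac{5967}{2500}, so R^-1 = ~R / (\frac{5967}{2500}).
R v = -\frac{261}{25} e_{1} + \frac{63}{50} e_{2}
Answer: \frac{1701}{221} e_{1} - \frac{834}{221} e_{2}


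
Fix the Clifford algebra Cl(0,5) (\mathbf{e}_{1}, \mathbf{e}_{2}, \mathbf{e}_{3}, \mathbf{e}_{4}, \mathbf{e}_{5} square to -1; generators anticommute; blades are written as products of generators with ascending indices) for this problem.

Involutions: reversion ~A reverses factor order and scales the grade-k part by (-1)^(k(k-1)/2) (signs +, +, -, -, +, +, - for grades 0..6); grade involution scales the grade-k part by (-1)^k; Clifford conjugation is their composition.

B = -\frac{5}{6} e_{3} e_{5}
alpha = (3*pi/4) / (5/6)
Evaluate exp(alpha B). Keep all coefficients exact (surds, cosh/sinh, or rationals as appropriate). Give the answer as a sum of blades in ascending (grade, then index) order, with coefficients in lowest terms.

B^2 = (-\frac{5}{6})^2*(e_{3} e_{5})^2 = \frac{25}{36}*(-1) = -\frac{25}{36} (a basis 2-blade squares to minus the product of its generators' squares).
B^2 = -\frac{25}{36} — B^2 < 0, so the exponential closes trigonometrically: l = \frac{5}{6}, alpha*l = \frac{3 \pi}{4}, so exp(alpha B) = cos(\frac{3 \pi}{4}) + (sin(\frac{3 \pi}{4})/(\frac{5}{6}))*B = - \frac{\sqrt{2}}{2} + (\frac{3 \sqrt{2}}{5})*B.
Answer: - \frac{\sqrt{2}}{2} - \frac{\sqrt{2}}{2} e_{3} e_{5}


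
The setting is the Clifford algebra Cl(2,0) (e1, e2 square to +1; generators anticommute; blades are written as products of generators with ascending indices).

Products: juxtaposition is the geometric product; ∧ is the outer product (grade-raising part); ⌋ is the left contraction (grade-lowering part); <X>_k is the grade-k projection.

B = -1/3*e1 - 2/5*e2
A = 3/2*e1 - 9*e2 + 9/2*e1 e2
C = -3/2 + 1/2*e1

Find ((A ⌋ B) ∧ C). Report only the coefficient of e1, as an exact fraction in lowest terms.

step 1: 31/10
step 2: -93/20 + 31/20*e1
Answer: 31/20


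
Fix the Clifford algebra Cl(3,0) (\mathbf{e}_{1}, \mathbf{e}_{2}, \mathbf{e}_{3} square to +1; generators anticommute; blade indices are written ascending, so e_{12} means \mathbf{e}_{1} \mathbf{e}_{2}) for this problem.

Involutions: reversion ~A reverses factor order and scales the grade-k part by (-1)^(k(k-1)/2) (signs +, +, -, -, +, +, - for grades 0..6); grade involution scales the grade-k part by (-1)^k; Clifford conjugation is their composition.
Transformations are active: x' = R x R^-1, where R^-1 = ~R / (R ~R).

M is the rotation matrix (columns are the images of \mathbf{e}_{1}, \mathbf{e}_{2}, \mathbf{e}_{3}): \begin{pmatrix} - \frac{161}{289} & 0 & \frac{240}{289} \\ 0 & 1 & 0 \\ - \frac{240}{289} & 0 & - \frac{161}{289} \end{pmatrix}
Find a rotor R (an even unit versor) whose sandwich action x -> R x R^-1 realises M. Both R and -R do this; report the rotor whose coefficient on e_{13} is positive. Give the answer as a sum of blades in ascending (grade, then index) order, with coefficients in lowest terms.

Method: write R = a + b12*e_{12} + b13*e_{13} + b23*e_{23} with a^2 + b12^2 + b13^2 + b23^2 = 1 (so R^-1 = ~R). Expanding the columns R e_j ~R gives tr M = 4a^2 - 1 and, from the antisymmetric part, M21 - M12 = -4a*b12, M13 - M31 = 4a*b13, M32 - M23 = -4a*b23.
Here tr M = -\frac{33}{289}, so a^2 = (1 + tr M)/4 = \frac{64}{289} and a = ±\frac{8}{17}. Taking a = \frac{8}{17}: M21 - M12 = 0, M13 - M31 = \frac{480}{289}, M32 - M23 = 0, giving b12 = 0, b13 = \frac{15}{17}, b23 = 0, i.e. R = \frac{8}{17} + \frac{15}{17} e_{13}.
Its e_{13} coefficient is already positive.
Answer: \frac{8}{17} + \frac{15}{17} e_{13}. Uniqueness: Spin(3) -> SO(3) maps R and -R to the same rotation of trace -\frac{33}{289}; fixing the sign of the e_{13} coefficient removes the ambiguity.


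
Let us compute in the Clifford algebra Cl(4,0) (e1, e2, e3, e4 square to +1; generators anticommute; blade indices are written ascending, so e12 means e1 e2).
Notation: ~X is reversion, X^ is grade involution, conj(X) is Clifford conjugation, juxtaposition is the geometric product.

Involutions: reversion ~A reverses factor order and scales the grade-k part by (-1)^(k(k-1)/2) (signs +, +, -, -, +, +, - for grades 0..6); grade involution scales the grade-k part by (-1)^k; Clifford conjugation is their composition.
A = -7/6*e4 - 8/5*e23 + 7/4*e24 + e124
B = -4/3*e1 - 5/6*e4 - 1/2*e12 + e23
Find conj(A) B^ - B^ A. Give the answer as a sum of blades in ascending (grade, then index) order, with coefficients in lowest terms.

first term: -113/180 - 35/24*e2 + 1/2*e4 + 5/6*e12 + 4/5*e13 - 175/72*e14 + 4/3*e24 - 7/4*e34 + 32/15*e123 - 35/12*e124 + e134 + 5/2*e234
second term: 113/180 - 35/24*e2 + 1/2*e4 + 5/6*e12 + 4/5*e13 - 175/72*e14 + 4/3*e24 - 7/4*e34 - 32/15*e123 + 35/12*e124 - e134 - 5/2*e234
Answer: -113/90 + 64/15*e123 - 35/6*e124 + 2*e134 + 5*e234


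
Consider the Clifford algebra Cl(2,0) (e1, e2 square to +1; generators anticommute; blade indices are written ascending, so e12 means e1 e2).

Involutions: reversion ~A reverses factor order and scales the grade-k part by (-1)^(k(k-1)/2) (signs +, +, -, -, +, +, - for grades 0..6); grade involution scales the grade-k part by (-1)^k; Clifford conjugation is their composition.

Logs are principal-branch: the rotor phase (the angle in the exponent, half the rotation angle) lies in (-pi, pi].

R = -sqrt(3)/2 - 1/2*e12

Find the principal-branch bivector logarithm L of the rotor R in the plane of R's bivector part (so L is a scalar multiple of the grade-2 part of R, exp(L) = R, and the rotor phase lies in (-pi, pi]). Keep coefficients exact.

The scalar part of R is -sqrt(3)/2, and that scalar determines the rotor phase on the principal branch; recovering the unit plane as bivector-part over sine of the phase gives L = phase * plane.
Concretely: cos(phase) = -sqrt(3)/2 gives phase = ±5*pi/6, and since phase/sin(phase) is even the sign is immaterial: L = (phase/sin(phase)) * <R>_2 = (5*pi/3) * <R>_2.
Answer: -5*pi/6*e12


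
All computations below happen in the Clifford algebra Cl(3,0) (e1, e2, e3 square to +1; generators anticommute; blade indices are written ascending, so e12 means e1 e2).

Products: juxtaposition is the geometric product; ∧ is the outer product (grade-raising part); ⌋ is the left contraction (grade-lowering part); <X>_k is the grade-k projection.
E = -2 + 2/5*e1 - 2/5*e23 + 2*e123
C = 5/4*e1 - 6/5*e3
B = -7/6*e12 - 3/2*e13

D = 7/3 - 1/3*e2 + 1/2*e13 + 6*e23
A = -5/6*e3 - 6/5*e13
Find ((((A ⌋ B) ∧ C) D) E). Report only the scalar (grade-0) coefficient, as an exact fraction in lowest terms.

step 1: -9/5 - 5/4*e1
step 2: -9/4*e1 + 54/25*e3 + 3/2*e13
step 3: -3/4 - 633/100*e1 - 324/25*e2 + 783/200*e3 - 33/4*e12 + 7/2*e13 + 18/25*e23 - 13*e123
step 4: 3157/125 + 143/25*e1 + 18893/500*e2 + 6227/500*e3 + 15457/500*e12 + 10327/500*e13 - 19*e23 + 683/25*e123
Answer: 3157/125


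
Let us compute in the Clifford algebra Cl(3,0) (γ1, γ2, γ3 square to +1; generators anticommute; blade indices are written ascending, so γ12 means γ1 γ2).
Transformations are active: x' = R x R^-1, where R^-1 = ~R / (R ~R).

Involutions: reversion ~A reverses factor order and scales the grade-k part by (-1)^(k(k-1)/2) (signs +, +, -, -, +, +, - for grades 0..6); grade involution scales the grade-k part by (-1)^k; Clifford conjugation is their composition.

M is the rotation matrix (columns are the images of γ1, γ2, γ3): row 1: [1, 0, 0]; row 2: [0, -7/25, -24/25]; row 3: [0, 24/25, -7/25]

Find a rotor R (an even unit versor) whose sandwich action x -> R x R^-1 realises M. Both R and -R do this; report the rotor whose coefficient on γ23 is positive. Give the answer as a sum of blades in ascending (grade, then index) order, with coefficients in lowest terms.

Method: write R = a + b12*γ12 + b13*γ13 + b23*γ23 with a^2 + b12^2 + b13^2 + b23^2 = 1 (so R^-1 = ~R). Expanding the columns R e_j ~R gives tr M = 4a^2 - 1 and, from the antisymmetric part, M21 - M12 = -4a*b12, M13 - M31 = 4a*b13, M32 - M23 = -4a*b23.
Here tr M = 11/25, so a^2 = (1 + tr M)/4 = 9/25 and a = ±3/5. Taking a = 3/5: M21 - M12 = 0, M13 - M31 = 0, M32 - M23 = 48/25, giving b12 = 0, b13 = 0, b23 = -4/5, i.e. R = 3/5 - 4/5*γ23.
Its γ23 coefficient is negative, so report the other preimage -R.
Answer: -3/5 + 4/5*γ23. Note: both R and -R realise this M (trace 11/25); the covering map identifies them, and the γ23-coefficient sign is the tie-breaker.


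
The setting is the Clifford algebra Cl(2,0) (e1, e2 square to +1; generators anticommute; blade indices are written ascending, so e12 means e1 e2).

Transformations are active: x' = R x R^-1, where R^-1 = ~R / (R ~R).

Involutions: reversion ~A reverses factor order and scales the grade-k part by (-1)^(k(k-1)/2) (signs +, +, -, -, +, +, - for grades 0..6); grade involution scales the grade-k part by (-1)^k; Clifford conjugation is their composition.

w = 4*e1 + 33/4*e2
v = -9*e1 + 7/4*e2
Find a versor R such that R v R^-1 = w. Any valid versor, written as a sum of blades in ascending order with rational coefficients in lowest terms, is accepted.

Why this works: both vectors square to 1345/16, so q(v) = q(w) and R = v + w = -5*e1 + 10*e2 carries v to w — its own direction survives, the complement (v - w)/2 flips.
Answer: -5*e1 + 10*e2


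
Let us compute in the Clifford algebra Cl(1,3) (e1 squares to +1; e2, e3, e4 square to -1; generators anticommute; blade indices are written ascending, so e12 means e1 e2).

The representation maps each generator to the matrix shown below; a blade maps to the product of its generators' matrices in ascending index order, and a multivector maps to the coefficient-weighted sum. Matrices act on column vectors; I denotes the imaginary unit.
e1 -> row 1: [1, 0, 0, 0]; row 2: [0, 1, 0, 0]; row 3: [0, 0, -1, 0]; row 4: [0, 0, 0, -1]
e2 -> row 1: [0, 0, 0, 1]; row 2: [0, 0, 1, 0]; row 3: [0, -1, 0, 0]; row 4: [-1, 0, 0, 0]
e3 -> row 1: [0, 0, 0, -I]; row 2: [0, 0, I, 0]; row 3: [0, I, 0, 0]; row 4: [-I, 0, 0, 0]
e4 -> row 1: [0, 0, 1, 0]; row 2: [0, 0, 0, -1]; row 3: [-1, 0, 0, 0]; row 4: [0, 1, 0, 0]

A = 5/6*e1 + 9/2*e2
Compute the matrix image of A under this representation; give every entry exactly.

M = (5/6)*rho(e1) + (9/2)*rho(e2), summed entrywise:
Answer: row 1: [5/6, 0, 0, 9/2]; row 2: [0, 5/6, 9/2, 0]; row 3: [0, -9/2, -5/6, 0]; row 4: [-9/2, 0, 0, -5/6]


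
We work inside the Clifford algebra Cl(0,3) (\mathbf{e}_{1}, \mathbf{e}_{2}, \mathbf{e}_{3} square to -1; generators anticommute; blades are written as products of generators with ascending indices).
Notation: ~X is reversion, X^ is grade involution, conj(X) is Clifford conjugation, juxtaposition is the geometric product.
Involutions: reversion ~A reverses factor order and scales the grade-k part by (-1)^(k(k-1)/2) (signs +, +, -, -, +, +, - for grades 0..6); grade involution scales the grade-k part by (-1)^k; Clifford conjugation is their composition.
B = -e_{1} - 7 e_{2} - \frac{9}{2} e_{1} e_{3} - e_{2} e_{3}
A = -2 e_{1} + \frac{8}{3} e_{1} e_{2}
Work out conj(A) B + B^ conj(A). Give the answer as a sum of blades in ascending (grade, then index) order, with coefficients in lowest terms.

first term: 2 - \frac{56}{3} e_{1} + \frac{8}{3} e_{2} + 9 e_{3} - 14 e_{1} e_{2} - \frac{8}{3} e_{1} e_{3} + 12 e_{2} e_{3} - 2 e_{1} e_{2} e_{3}
second term: -2 - \frac{56}{3} e_{1} + \frac{8}{3} e_{2} - 9 e_{3} - 14 e_{1} e_{2} + \frac{8}{3} e_{1} e_{3} - 12 e_{2} e_{3} - 2 e_{1} e_{2} e_{3}
Answer: -\frac{112}{3} e_{1} + \frac{16}{3} e_{2} - 28 e_{1} e_{2} - 4 e_{1} e_{2} e_{3}


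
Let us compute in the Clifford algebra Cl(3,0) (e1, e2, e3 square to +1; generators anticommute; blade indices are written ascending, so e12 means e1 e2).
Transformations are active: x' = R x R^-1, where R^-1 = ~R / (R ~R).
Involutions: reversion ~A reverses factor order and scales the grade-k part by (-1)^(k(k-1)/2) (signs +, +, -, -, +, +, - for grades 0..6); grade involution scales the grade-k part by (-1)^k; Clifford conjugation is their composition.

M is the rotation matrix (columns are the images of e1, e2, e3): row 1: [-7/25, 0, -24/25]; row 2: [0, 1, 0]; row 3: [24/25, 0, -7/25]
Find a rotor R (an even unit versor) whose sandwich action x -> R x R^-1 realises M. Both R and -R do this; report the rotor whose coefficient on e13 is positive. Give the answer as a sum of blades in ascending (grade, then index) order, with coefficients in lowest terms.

Method: write R = a + b12*e12 + b13*e13 + b23*e23 with a^2 + b12^2 + b13^2 + b23^2 = 1 (so R^-1 = ~R). Expanding the columns R e_j ~R gives tr M = 4a^2 - 1 and, from the antisymmetric part, M21 - M12 = -4a*b12, M13 - M31 = 4a*b13, M32 - M23 = -4a*b23.
Here tr M = 11/25, so a^2 = (1 + tr M)/4 = 9/25 and a = ±3/5. Taking a = 3/5: M21 - M12 = 0, M13 - M31 = -48/25, M32 - M23 = 0, giving b12 = 0, b13 = -4/5, b23 = 0, i.e. R = 3/5 - 4/5*e13.
Its e13 coefficient is negative, so report the other preimage -R.
Answer: -3/5 + 4/5*e13. Why the constraint matters: R and -R act identically through the sandwich — M has trace 11/25 either way — so only the sign condition on e13 picks one of the two preimages.


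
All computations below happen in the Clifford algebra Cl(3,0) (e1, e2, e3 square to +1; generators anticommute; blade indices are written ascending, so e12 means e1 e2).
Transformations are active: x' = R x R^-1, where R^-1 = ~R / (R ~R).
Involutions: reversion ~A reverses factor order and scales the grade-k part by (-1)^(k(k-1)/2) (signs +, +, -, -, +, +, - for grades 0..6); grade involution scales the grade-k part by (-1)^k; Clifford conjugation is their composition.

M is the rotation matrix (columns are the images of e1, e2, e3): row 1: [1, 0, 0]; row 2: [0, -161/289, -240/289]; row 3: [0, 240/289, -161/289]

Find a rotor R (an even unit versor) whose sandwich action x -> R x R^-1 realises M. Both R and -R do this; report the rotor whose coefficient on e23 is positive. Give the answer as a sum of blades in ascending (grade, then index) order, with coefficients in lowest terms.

Method: write R = a + b12*e12 + b13*e13 + b23*e23 with a^2 + b12^2 + b13^2 + b23^2 = 1 (so R^-1 = ~R). Expanding the columns R e_j ~R gives tr M = 4a^2 - 1 and, from the antisymmetric part, M21 - M12 = -4a*b12, M13 - M31 = 4a*b13, M32 - M23 = -4a*b23.
Here tr M = -33/289, so a^2 = (1 + tr M)/4 = 64/289 and a = ±8/17. Taking a = 8/17: M21 - M12 = 0, M13 - M31 = 0, M32 - M23 = 480/289, giving b12 = 0, b13 = 0, b23 = -15/17, i.e. R = 8/17 - 15/17*e23.
Its e23 coefficient is negative, so report the other preimage -R.
Answer: -8/17 + 15/17*e23. Uniqueness: Spin(3) -> SO(3) maps R and -R to the same rotation of trace -33/289; fixing the sign of the e23 coefficient removes the ambiguity.


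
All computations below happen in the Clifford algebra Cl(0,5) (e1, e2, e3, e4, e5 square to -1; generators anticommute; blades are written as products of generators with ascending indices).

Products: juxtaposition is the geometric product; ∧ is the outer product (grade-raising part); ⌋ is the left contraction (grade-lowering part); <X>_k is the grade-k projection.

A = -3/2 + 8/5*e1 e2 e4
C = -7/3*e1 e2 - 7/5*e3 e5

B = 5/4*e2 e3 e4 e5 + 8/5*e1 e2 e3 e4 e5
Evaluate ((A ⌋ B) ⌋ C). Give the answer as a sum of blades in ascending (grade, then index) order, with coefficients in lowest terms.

step 1: -64/25*e3 e5 - 15/8*e2 e3 e4 e5 - 12/5*e1 e2 e3 e4 e5
step 2: -448/125
Answer: -448/125


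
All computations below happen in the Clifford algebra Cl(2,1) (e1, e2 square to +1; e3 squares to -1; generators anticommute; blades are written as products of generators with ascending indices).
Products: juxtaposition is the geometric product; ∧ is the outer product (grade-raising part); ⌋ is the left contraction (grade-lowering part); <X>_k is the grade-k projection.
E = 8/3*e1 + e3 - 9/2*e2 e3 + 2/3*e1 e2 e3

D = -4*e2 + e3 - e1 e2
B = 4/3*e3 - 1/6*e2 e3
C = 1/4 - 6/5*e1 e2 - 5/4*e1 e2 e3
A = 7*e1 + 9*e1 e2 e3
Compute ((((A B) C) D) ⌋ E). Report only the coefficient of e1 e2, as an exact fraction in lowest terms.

step 1: -3/2*e1 - 12*e1 e2 + 28/3*e1 e3 - 7/6*e1 e2 e3
step 2: -1553/120 - 3/8*e1 + 202/15*e2 - 82/5*e3 - 3*e1 e2 + 7/3*e1 e3 - 373/40*e2 e3 - 7/24*e1 e2 e3
step 3: -607/15 + 347/15*e1 + 922/15*e2 - 758/15*e3 + 221/15*e1 e2 - 163/15*e1 e3 - 817/15*e2 e3 + 341/15*e1 e2 e3
step 4: 33523/90 - 1298/9*e1 + 10559/45*e2 - 2942/9*e3 + 1516/45*e1 e2 - 1844/45*e1 e3 + 17777/90*e2 e3 - 1214/45*e1 e2 e3
Answer: 1516/45


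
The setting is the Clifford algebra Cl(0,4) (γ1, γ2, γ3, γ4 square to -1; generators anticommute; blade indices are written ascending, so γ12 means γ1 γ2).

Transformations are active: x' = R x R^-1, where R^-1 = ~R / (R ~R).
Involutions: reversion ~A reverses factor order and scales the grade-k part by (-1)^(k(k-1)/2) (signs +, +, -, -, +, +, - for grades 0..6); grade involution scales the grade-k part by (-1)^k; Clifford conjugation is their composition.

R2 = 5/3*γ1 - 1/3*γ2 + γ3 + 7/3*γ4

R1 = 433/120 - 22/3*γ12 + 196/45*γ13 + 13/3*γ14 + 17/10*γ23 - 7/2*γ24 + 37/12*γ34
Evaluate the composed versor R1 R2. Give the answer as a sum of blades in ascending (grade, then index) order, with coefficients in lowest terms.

Distribute over the terms of R2 (each basis-blade product reordered to ascending indices, repeated generators contracted through their squares):
R1 (5/3*γ1) = 433/72*γ1 - 110/9*γ2 + 196/27*γ3 + 65/9*γ4 + 17/6*γ123 - 35/6*γ124 + 185/36*γ134
R1 (-1/3*γ2) = -22/9*γ1 - 433/360*γ2 - 17/30*γ3 + 7/6*γ4 + 196/135*γ123 + 13/9*γ124 - 37/36*γ234
R1 (γ3) = -196/45*γ1 - 17/10*γ2 + 433/120*γ3 + 37/12*γ4 - 22/3*γ123 - 13/3*γ134 + 7/2*γ234
R1 (7/3*γ4) = -91/9*γ1 + 49/6*γ2 - 259/36*γ3 + 3031/360*γ4 - 154/9*γ124 + 1372/135*γ134 + 119/30*γ234
Summing the partial products and collecting blades:
Answer: -3923/360*γ1 - 167/24*γ2 + 671/216*γ3 + 2387/120*γ4 - 823/270*γ123 - 43/2*γ124 + 5923/540*γ134 + 1159/180*γ234


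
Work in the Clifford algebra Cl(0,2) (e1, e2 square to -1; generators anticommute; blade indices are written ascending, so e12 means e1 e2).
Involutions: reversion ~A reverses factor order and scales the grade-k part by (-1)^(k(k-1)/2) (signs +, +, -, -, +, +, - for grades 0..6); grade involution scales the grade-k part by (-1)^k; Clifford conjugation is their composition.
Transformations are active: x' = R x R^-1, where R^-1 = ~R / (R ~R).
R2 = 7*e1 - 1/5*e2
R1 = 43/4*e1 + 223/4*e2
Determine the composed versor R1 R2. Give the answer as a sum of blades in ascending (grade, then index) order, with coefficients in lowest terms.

Distribute over the terms of R1 (each basis-blade product reordered to ascending indices, repeated generators contracted through their squares):
(43/4*e1) R2 = -301/4 - 43/20*e12
(223/4*e2) R2 = 223/20 - 1561/4*e12
Summing the partial products and collecting blades:
Answer: -641/10 - 1962/5*e12


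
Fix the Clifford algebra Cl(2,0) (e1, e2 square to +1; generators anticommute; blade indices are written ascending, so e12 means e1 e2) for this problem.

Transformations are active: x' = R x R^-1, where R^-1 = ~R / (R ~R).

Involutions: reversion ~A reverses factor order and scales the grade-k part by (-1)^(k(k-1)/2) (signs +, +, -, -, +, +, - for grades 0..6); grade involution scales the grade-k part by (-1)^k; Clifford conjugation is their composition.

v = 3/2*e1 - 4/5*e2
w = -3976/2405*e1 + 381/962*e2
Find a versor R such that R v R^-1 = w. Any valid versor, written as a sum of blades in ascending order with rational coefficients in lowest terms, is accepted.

Construction: equal norms (both 289/100) license R = v + w = -737/4810*e1 - 1943/4810*e2 — nothing changes along that direction, while (v - w)/2 changes sign, so v maps onto w.
Answer: -737/4810*e1 - 1943/4810*e2


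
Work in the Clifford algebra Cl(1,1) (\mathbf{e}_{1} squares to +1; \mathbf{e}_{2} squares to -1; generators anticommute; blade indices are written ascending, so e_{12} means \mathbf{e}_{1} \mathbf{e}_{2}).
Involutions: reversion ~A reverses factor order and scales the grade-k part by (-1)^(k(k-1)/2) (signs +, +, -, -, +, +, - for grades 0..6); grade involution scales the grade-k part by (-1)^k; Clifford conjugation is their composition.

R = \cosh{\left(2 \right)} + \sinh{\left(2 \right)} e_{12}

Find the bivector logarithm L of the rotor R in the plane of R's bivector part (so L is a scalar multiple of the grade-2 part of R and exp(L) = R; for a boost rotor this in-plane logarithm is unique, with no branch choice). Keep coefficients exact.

The scalar part of R is \cosh{\left(2 \right)}, so cosh pins the rapidity up to sign — the sign comes from the bivector part; dividing that part by sinh of the rapidity yields the plane, and the in-plane L = rapidity * plane is unique because the two sign choices cancel.
Concretely: cosh(rapidity) = \cosh{\left(2 \right)} gives rapidity = ±2, and since rapidity/sinh(rapidity) is even the sign is immaterial: L = (rapidity/sinh(rapidity)) * <R>_2 = (\frac{2}{\sinh{\left(2 \right)}}) * <R>_2.
Answer: 2 e_{12}


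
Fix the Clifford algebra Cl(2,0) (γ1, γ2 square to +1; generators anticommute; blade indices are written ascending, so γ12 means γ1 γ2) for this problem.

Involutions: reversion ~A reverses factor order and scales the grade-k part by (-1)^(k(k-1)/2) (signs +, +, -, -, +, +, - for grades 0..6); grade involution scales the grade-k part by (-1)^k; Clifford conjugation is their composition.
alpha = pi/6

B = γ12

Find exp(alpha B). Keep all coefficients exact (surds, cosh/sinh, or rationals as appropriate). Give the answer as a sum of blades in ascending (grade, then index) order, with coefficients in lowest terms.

B^2 = (1)^2*(γ12)^2 = 1*(-1) = -1 (a basis 2-blade squares to minus the product of its generators' squares).
B^2 = -1 — since the square is negative, the closed form is circular: l = 1, alpha*l = pi/6, so exp(alpha B) = cos(pi/6) + (sin(pi/6)/1)*B = sqrt(3)/2 + (1/2)*B.
Answer: sqrt(3)/2 + 1/2*γ12


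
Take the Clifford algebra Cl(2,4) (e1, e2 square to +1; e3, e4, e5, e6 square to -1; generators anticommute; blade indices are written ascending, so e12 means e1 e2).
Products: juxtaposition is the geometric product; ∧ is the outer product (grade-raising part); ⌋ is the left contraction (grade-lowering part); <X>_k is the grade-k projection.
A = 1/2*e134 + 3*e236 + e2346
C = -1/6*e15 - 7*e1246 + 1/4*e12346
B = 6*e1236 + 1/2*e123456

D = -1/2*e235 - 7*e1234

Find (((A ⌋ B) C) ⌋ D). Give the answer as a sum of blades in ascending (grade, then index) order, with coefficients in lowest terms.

step 1: 18*e1 + 1/2*e15 + 3/2*e145 - 1/4*e256
step 2: -1/12 + 1/4*e4 - 3*e5 - 1/24*e126 + 7/4*e145 - 126*e246 - 21/2*e256 - 1/16*e1345 + 9/2*e2346 + 3/8*e2356 + 7/2*e2456 + 1/8*e23456
step 3: -3/2*e23 - 7/4*e123 + 1/24*e235 + 7/12*e1234
Answer: -3/2*e23 - 7/4*e123 + 1/24*e235 + 7/12*e1234


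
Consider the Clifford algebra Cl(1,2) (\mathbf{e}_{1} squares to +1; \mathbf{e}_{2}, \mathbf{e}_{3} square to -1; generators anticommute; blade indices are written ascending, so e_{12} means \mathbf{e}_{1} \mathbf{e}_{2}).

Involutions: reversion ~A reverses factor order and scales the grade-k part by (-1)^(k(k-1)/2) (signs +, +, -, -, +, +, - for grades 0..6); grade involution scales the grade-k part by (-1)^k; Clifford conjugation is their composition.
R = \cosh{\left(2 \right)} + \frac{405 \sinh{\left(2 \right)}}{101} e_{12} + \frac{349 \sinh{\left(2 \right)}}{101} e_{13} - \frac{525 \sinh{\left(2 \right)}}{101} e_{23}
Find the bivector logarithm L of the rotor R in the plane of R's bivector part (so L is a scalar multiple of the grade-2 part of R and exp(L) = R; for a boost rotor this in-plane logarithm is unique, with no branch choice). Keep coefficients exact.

The scalar part of R is \cosh{\left(2 \right)}, so cosh pins the rapidity up to sign — the sign comes from the bivector part; dividing that part by sinh of the rapidity yields the plane, and the in-plane L = rapidity * plane is unique because the two sign choices cancel.
Concretely: cosh(rapidity) = \cosh{\left(2 \right)} gives rapidity = ±2, and since rapidity/sinh(rapidity) is even the sign is immaterial: L = (rapidity/sinh(rapidity)) * <R>_2 = (\frac{2}{\sinh{\left(2 \right)}}) * <R>_2.
Answer: \frac{810}{101} e_{12} + \frac{698}{101} e_{13} - \frac{1050}{101} e_{23}


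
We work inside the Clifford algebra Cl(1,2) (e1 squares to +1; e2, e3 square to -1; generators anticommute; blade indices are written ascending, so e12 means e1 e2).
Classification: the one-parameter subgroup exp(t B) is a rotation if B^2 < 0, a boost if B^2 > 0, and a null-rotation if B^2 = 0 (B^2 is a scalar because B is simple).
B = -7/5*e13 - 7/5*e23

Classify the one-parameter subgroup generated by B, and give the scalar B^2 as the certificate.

B^2 term by term: the squares give (-7/5)^2*(e13)^2 + (-7/5)^2*(e23)^2 = 49/25*(+1) + 49/25*(-1) = 0 (each basis 2-blade squares to minus the product of its generators' squares); cross terms between blades sharing an index anticommute and cancel. So B^2 = 0.
Answer: null-rotation, certificate B^2 = 0. B^2 = 0 is basis-independent, so its sign is the whole story.


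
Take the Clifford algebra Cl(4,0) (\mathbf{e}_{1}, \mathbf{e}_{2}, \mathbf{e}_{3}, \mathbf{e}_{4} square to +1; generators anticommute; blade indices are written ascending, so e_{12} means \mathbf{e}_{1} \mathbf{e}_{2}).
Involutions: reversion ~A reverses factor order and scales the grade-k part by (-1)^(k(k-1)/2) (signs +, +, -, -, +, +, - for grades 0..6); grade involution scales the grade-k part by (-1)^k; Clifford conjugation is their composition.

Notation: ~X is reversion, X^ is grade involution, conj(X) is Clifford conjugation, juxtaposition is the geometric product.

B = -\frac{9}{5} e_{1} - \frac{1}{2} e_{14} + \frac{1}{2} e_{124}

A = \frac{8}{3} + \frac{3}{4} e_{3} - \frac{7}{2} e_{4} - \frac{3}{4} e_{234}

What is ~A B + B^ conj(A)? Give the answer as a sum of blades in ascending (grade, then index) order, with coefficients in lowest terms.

first term: -\frac{131}{20} e_{1} - \frac{7}{4} e_{12} + \frac{39}{40} e_{13} - \frac{229}{30} e_{14} + \frac{3}{8} e_{123} + \frac{4}{3} e_{124} + \frac{3}{8} e_{134} + \frac{69}{40} e_{1234}
second term: \frac{61}{20} e_{1} - \frac{7}{4} e_{12} - \frac{39}{40} e_{13} + \frac{149}{30} e_{14} + \frac{3}{8} e_{123} - \frac{4}{3} e_{124} - \frac{3}{8} e_{134} - \frac{69}{40} e_{1234}
Answer: -\frac{7}{2} e_{1} - \frac{7}{2} e_{12} - \frac{8}{3} e_{14} + \frac{3}{4} e_{123}


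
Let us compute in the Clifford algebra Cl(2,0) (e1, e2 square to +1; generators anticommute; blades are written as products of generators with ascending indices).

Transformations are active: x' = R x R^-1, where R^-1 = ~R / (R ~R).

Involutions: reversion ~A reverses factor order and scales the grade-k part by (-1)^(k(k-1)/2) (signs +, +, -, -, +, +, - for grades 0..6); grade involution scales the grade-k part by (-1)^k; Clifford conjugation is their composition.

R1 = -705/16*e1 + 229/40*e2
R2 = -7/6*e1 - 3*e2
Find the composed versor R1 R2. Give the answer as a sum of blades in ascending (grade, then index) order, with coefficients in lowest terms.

Distribute over the terms of R1 (each basis-blade product reordered to ascending indices, repeated generators contracted through their squares):
(-705/16*e1) R2 = 1645/32 + 2115/16*e1 e2
(229/40*e2) R2 = -687/40 + 1603/240*e1 e2
Summing the partial products and collecting blades:
Answer: 5477/160 + 2083/15*e1 e2


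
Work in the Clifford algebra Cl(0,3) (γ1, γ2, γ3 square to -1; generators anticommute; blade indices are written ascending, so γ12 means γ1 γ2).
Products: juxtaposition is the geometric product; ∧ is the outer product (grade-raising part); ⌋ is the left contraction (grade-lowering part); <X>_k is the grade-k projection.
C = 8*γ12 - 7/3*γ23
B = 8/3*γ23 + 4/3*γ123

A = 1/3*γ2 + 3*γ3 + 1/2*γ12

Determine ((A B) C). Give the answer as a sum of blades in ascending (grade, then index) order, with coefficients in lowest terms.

step 1: 8*γ2 - 14/9*γ3 - 4*γ12 - 8/9*γ13
step 2: 32 + 64*γ1 + 98/27*γ2 + 56/3*γ3 + 56/27*γ12 - 28/3*γ13 + 64/9*γ23 - 112/9*γ123
Answer: 32 + 64*γ1 + 98/27*γ2 + 56/3*γ3 + 56/27*γ12 - 28/3*γ13 + 64/9*γ23 - 112/9*γ123


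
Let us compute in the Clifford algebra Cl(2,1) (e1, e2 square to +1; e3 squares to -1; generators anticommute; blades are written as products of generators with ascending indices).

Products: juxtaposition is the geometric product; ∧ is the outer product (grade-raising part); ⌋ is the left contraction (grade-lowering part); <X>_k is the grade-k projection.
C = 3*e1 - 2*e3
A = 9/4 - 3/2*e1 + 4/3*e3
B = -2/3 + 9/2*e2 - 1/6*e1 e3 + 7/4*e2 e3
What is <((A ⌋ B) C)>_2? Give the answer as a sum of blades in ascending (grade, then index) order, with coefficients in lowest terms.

step 1: -3/2 - 2/9*e1 + 299/24*e2 + 1/4*e3 - 3/8*e1 e3 + 63/16*e2 e3
step 2: -1/6 - 21/4*e1 + 63/8*e2 + 33/8*e3 - 299/8*e1 e2 - 11/36*e1 e3 - 299/12*e2 e3 + 189/16*e1 e2 e3
step 3: -299/8*e1 e2 - 11/36*e1 e3 - 299/12*e2 e3
Answer: -299/8*e1 e2 - 11/36*e1 e3 - 299/12*e2 e3


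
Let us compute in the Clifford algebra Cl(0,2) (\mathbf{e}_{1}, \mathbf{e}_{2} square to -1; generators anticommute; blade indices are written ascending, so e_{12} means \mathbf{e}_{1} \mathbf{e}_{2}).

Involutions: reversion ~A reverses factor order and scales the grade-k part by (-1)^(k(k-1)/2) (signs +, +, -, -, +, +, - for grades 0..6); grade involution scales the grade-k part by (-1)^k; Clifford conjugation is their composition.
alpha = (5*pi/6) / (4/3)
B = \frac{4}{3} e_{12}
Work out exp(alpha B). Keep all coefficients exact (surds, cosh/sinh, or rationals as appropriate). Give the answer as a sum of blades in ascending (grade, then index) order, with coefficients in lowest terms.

B^2 = (\frac{4}{3})^2*(e_{12})^2 = \frac{16}{9}*(-1) = -\frac{16}{9} (a basis 2-blade squares to minus the product of its generators' squares).
B^2 = -\frac{16}{9} — circular case — the even/odd split gives cos and sin: l = \frac{4}{3}, alpha*l = \frac{5 \pi}{6}, so exp(alpha B) = cos(\frac{5 \pi}{6}) + (sin(\frac{5 \pi}{6})/(\frac{4}{3}))*B = - \frac{\sqrt{3}}{2} + (\frac{3}{8})*B.
Answer: - \frac{\sqrt{3}}{2} + \frac{1}{2} e_{12}
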